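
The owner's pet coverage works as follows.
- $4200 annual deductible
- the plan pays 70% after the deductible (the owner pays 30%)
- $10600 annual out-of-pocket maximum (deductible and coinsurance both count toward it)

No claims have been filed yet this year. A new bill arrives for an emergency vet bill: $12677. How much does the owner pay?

The full $4200 deductible is still open; $4200 of this bill applies to it.
After the $4200 deductible portion, $12677 − $4200 = $8477 is subject to coinsurance.
30% of $8477 = $2543.10 falls to the owner.
Owner responsibility before any cap: $4200 + $2543.10 = $6743.10.
Year-to-date out-of-pocket becomes $0 + $6743.10 = $6743.10, still under the $10600 maximum, so no cap applies.

$6743.10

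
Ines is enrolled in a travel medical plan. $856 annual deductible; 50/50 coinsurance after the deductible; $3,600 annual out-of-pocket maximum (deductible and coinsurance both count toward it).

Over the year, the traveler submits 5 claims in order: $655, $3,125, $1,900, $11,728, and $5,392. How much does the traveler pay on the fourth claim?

$332

Claim 1 ($655): fully absorbed by the deductible. Traveler owes $655 (running OOP $655).
Claim 2 ($3,125): $201 finishes the deductible; $2,924 goes to coinsurance; traveler's 50% is $1,462. Cost to traveler: $1,663. OOP to date $2,318.
Claim 3 ($1,900): deductible already satisfied, so traveler's share is 50% × $1,900 = $950. Traveler owes $950 (running OOP $3,268).
Claim 4 ($11,728): deductible already satisfied, so traveler's share is 50% × $11,728 = $5,864. Adding that to $3,268 gives $9,132, past the $3,600 cap; traveler pays only $3,600 − $3,268 = $332.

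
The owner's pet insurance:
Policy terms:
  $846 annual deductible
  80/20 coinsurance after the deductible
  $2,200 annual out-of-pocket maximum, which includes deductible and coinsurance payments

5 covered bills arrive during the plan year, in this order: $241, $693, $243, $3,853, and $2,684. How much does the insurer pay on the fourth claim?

$3,082.40

Claim 1 — $241: all of it applies to the deductible. Cost to owner: $241. OOP to date $241. Plan pays $241 − $241 = $0.
Claim 2 — $693: $605 finishes the deductible; $88 goes to coinsurance; 20% of $88 = $17.60. Owner owes $622.60 (running OOP $863.60). Insurer: $693 − $622.60 = $70.40.
Claim 3 — $243: deductible met; 20% of $243 = $48.60. Cost to owner: $48.60. OOP to date $912.20. Plan pays $243 − $48.60 = $194.40.
Claim 4 — $3,853: deductible already satisfied, so owner's share is 20% × $3,853 = $770.60. Cost to owner: $770.60. OOP to date $1,682.80. Plan pays $3,853 − $770.60 = $3,082.40.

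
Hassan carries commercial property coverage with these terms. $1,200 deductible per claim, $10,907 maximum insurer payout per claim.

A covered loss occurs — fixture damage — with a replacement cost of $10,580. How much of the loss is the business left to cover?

$1,200

After the deductible, $10,580 − $1,200 = $9,380 remains.
$9,380 ≤ $10,907, so the limit doesn't bind; insurer pays $9,380.
Out of pocket: $10,580 − $9,380 = $1,200.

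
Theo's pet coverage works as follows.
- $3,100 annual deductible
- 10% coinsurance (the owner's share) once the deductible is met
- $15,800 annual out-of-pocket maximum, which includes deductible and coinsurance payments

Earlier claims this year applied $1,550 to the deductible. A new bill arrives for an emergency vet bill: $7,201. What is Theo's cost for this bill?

$2,115.10

Remaining deductible: $3,100 − $1,550 = $1,550.
The remaining $5,651 (= $7,201 − $1,550) moves to coinsurance.
Coinsurance: $5,651 × 10% = $565.10.
That puts the owner's cost at $1,550 + $565.10 = $2,115.10 before any cap.
Year-to-date out-of-pocket becomes $1,550 + $2,115.10 = $3,665.10, still under the $15,800 maximum, so no cap applies.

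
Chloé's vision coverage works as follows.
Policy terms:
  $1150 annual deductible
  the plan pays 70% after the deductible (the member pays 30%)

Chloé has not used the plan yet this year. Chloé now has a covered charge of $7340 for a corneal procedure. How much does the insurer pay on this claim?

$4333

The full $1150 deductible is still open; $1150 of this bill applies to it.
After the $1150 deductible portion, $7340 − $1150 = $6190 is subject to coinsurance.
Member's 30% share of $6190 is $1857.
Member responsibility: $1150 + $1857 = $3007.
Insurer pays the balance: $7340 − $3007 = $4333.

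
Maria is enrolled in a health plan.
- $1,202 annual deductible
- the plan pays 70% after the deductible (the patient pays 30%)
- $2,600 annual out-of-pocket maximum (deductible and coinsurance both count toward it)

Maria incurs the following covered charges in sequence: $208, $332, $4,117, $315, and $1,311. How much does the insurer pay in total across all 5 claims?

#1 ($208): all of it applies to the deductible. Cost to patient: $208. OOP to date $208. Plan pays $208 − $208 = $0.
#2 ($332): fully absorbed by the deductible. Patient pays $332; OOP now $540. Plan pays $332 − $332 = $0.
#3 ($4,117): $662 finishes the deductible; $3,455 goes to coinsurance; patient's 30% is $1,036.50. Patient owes $1,698.50 (running OOP $2,238.50). Plan pays $4,117 − $1,698.50 = $2,418.50.
#4 ($315): deductible already satisfied, so patient's share is 30% × $315 = $94.50. Cost to patient: $94.50. OOP to date $2,333. Insurer: $315 − $94.50 = $220.50.
#5 ($1,311): deductible already satisfied, so patient's share is 30% × $1,311 = $393.30. That would push OOP to $2,726.30, over the $2,600 cap, so patient pays $2,600 − $2,333 = $267. Plan pays $1,311 − $267 = $1,044.
Insurer total = bills − patient's total = $6,283 − $2,600 = $3,683.

$3,683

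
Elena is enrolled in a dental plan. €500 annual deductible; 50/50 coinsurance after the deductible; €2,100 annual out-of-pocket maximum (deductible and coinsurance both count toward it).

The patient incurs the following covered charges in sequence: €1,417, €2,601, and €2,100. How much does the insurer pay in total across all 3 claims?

€4,018

Claim 1 — €1,417: €500 finishes the deductible; €917 goes to coinsurance; coinsurance €917 × 50% = €458.50. Cost to patient: €958.50. OOP to date €958.50. Insurer: €1,417 − €958.50 = €458.50.
Claim 2 — €2,601: 50% coinsurance on €2,601 = €1,300.50. OOP would hit €2,259 > €2,100, so the cap limits the patient to €2,100 − €958.50 = €1,141.50. Insurer: €2,601 − €1,141.50 = €1,459.50.
Claim 3 — €2,100: 50% coinsurance on €2,100 = €1,050. That would push OOP to €3,150, over the €2,100 cap, so patient pays €2,100 − €2,100 = €0. Plan pays €2,100 − €0 = €2,100.
Insurer total: €458.50 + €1,459.50 + €2,100 = €4,018.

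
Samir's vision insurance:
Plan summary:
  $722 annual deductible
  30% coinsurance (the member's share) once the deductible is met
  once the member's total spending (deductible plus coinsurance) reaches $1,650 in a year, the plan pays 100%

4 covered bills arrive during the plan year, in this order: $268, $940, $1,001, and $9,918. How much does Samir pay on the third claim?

Bill 1, $268: all of it applies to the deductible. Member pays $268; OOP now $268.
Bill 2, $940: $454 to deductible, leaving $486; 30% of $486 = $145.80. Member pays $599.80; OOP now $867.80.
Bill 3, $1,001: deductible already satisfied, so member's share is 30% × $1,001 = $300.30. Member owes $300.30 (running OOP $1,168.10).

$300.30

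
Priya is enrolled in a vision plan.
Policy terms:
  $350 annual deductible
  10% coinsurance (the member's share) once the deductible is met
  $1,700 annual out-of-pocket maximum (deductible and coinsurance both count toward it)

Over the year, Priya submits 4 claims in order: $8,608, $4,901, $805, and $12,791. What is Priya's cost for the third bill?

Bill 1, $8,608: $350 finishes the deductible; $8,258 goes to coinsurance; member's 10% is $825.80. Member owes $1,175.80 (running OOP $1,175.80).
Bill 2, $4,901: deductible already satisfied, so member's share is 10% × $4,901 = $490.10. Member pays $490.10; OOP now $1,665.90.
Bill 3, $805: 10% coinsurance on $805 = $80.50. That would push OOP to $1,746.40, over the $1,700 cap, so member pays $1,700 − $1,665.90 = $34.10.

$34.10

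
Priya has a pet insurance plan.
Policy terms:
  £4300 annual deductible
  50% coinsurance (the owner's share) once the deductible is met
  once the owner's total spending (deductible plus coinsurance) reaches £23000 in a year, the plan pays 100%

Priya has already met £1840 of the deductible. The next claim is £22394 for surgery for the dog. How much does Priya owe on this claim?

£1840 of the £4300 deductible is already met, leaving £2460.
After the £2460 deductible portion, £22394 − £2460 = £19934 is subject to coinsurance.
Owner's 50% share of £19934 is £9967.
So the owner owes £2460 + £9967 = £12427 before any cap.
Cumulative spending £1840 + £12427 = £14267 stays under the £23000 maximum.

£12427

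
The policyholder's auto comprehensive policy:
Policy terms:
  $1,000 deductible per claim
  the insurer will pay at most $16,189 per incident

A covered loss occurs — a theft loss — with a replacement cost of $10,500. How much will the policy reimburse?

Less the $1,000 deductible: $10,500 − $1,000 = $9,500.
$9,500 is within the $16,189 limit, so the insurer pays $9,500.

$9,500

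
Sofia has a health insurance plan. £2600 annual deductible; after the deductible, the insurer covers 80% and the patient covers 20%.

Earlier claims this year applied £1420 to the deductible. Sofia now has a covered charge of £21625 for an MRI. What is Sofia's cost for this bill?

Remaining deductible: £2600 − £1420 = £1180.
The remaining £20445 (= £21625 − £1180) moves to coinsurance.
Coinsurance: £20445 × 20% = £4089.
That puts the patient's cost at £1180 + £4089 = £5269.

£5269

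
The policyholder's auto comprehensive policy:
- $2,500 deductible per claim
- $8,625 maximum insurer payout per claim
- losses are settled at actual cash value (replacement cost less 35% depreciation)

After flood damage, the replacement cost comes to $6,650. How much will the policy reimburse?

$1,822.50

At 35% depreciation, ACV = $6,650 − $2,327.50 = $4,322.50.
Less the $2,500 deductible: $4,322.50 − $2,500 = $1,822.50.
That's under the $8,625 cap, so the insurer reimburses the full $1,822.50.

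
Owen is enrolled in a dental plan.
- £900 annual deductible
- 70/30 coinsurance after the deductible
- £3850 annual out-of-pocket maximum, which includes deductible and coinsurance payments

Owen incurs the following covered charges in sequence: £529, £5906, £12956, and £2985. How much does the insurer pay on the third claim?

Claim 1 — £529: all of it applies to the deductible. Patient owes £529 (running OOP £529). Plan pays £529 − £529 = £0.
Claim 2 — £5906: deductible takes £371, £5535 remains; coinsurance £5535 × 30% = £1660.50. Cost to patient: £2031.50. OOP to date £2560.50. Insurer: £5906 − £2031.50 = £3874.50.
Claim 3 — £12956: 30% coinsurance on £12956 = £3886.80. OOP would hit £6447.30 > £3850, so the cap limits the patient to £3850 − £2560.50 = £1289.50. Plan pays £12956 − £1289.50 = £11666.50.

£11666.50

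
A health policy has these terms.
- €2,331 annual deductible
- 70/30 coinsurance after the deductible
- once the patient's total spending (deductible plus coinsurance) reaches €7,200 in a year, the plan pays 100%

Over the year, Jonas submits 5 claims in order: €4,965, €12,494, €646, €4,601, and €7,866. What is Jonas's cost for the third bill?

€193.80

Claim 1 — €4,965: deductible takes €2,331, €2,634 remains; 30% of €2,634 = €790.20. Patient pays €3,121.20; OOP now €3,121.20.
Claim 2 — €12,494: deductible already satisfied, so patient's share is 30% × €12,494 = €3,748.20. Patient pays €3,748.20; OOP now €6,869.40.
Claim 3 — €646: 30% coinsurance on €646 = €193.80. Cost to patient: €193.80. OOP to date €7,063.20.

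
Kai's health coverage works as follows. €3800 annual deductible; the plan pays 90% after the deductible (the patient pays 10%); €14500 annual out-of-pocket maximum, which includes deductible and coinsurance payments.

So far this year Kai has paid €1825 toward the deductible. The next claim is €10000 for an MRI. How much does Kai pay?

€2777.50

€1825 of the €3800 deductible is already met, leaving €1975.
That leaves €10000 − €1975 = €8025 for coinsurance.
Coinsurance: €8025 × 10% = €802.50.
So the patient owes €1975 + €802.50 = €2777.50 before any cap.
Total out-of-pocket so far would be €1825 + €2777.50 = €4602.50, below the €14500 cap — no reduction.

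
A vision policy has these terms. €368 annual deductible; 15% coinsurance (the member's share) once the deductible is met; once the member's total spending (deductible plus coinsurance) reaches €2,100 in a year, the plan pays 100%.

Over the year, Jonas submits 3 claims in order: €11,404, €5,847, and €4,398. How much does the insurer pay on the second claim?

Bill 1, €11,404: deductible takes €368, €11,036 remains; 15% of €11,036 = €1,655.40. Member pays €2,023.40; OOP now €2,023.40. Insurer: €11,404 − €2,023.40 = €9,380.60.
Bill 2, €5,847: 15% coinsurance on €5,847 = €877.05. That would push OOP to €2,900.45, over the €2,100 cap, so member pays €2,100 − €2,023.40 = €76.60. Insurer: €5,847 − €76.60 = €5,770.40.

€5,770.40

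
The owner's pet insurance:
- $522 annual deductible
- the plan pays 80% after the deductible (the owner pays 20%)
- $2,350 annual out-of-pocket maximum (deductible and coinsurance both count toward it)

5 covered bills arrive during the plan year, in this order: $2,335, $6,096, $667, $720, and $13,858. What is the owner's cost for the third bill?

#1 ($2,335): $522 to deductible, leaving $1,813; owner's 20% is $362.60. Cost to owner: $884.60. OOP to date $884.60.
#2 ($6,096): deductible already satisfied, so owner's share is 20% × $6,096 = $1,219.20. Owner owes $1,219.20 (running OOP $2,103.80).
#3 ($667): 20% coinsurance on $667 = $133.40. Cost to owner: $133.40. OOP to date $2,237.20.

$133.40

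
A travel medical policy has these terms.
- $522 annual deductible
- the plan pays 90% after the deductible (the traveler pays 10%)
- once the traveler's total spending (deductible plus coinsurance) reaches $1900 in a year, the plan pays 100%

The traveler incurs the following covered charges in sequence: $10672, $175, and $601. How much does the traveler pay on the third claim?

$60.10

Bill 1, $10672: $522 finishes the deductible; $10150 goes to coinsurance; 10% of $10150 = $1015. Traveler owes $1537 (running OOP $1537).
Bill 2, $175: 10% coinsurance on $175 = $17.50. Cost to traveler: $17.50. OOP to date $1554.50.
Bill 3, $601: deductible met; 10% of $601 = $60.10. Traveler owes $60.10 (running OOP $1614.60).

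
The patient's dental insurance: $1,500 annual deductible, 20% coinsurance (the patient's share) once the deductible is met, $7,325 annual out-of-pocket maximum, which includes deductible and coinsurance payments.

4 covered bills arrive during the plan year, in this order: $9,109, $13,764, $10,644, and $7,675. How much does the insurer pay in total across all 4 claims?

Claim 1 ($9,109): $1,500 finishes the deductible; $7,609 goes to coinsurance; coinsurance $7,609 × 20% = $1,521.80. Patient pays $3,021.80; OOP now $3,021.80. Insurer: $9,109 − $3,021.80 = $6,087.20.
Claim 2 ($13,764): 20% coinsurance on $13,764 = $2,752.80. Cost to patient: $2,752.80. OOP to date $5,774.60. Plan pays $13,764 − $2,752.80 = $11,011.20.
Claim 3 ($10,644): 20% coinsurance on $10,644 = $2,128.80. Adding that to $5,774.60 gives $7,903.40, past the $7,325 cap; patient pays only $7,325 − $5,774.60 = $1,550.40. Plan pays $10,644 − $1,550.40 = $9,093.60.
Claim 4 ($7,675): deductible met; 20% of $7,675 = $1,535. Adding that to $7,325 gives $8,860, past the $7,325 cap; patient pays only $7,325 − $7,325 = $0. Insurer: $7,675 − $0 = $7,675.
Insurer total: $6,087.20 + $11,011.20 + $9,093.60 + $7,675 = $33,867.

$33,867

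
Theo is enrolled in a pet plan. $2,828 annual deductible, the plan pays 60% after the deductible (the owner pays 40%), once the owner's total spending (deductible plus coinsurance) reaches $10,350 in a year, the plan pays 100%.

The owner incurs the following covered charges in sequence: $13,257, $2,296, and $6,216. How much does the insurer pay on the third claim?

$3,784

Claim 1 ($13,257): $2,828 finishes the deductible; $10,429 goes to coinsurance; owner's 40% is $4,171.60. Owner owes $6,999.60 (running OOP $6,999.60). Plan pays $13,257 − $6,999.60 = $6,257.40.
Claim 2 ($2,296): 40% coinsurance on $2,296 = $918.40. Cost to owner: $918.40. OOP to date $7,918. Insurer: $2,296 − $918.40 = $1,377.60.
Claim 3 ($6,216): deductible met; 40% of $6,216 = $2,486.40. That would push OOP to $10,404.40, over the $10,350 cap, so owner pays $10,350 − $7,918 = $2,432. Insurer: $6,216 − $2,432 = $3,784.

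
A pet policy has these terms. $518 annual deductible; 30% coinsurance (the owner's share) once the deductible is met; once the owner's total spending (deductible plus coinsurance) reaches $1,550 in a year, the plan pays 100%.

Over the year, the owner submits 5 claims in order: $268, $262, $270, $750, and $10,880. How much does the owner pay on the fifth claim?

$722.40

#1 ($268): all of it applies to the deductible. Owner owes $268 (running OOP $268).
#2 ($262): deductible takes $250, $12 remains; owner's 30% is $3.60. Owner owes $253.60 (running OOP $521.60).
#3 ($270): deductible already satisfied, so owner's share is 30% × $270 = $81. Owner owes $81 (running OOP $602.60).
#4 ($750): deductible already satisfied, so owner's share is 30% × $750 = $225. Cost to owner: $225. OOP to date $827.60.
#5 ($10,880): 30% coinsurance on $10,880 = $3,264. That would push OOP to $4,091.60, over the $1,550 cap, so owner pays $1,550 − $827.60 = $722.40.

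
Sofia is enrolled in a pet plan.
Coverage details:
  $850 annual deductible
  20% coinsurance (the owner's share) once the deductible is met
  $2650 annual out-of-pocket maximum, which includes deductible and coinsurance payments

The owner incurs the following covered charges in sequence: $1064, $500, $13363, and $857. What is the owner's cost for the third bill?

$1657.20

Claim 1 — $1064: deductible takes $850, $214 remains; owner's 20% is $42.80. Owner owes $892.80 (running OOP $892.80).
Claim 2 — $500: deductible met; 20% of $500 = $100. Owner owes $100 (running OOP $992.80).
Claim 3 — $13363: deductible already satisfied, so owner's share is 20% × $13363 = $2672.60. OOP would hit $3665.40 > $2650, so the cap limits the owner to $2650 − $992.80 = $1657.20.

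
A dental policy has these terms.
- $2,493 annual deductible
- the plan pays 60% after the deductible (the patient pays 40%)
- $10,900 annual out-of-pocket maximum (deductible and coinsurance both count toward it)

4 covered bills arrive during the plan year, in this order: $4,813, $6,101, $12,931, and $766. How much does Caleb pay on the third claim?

$5,038.60

Claim 1 ($4,813): deductible takes $2,493, $2,320 remains; coinsurance $2,320 × 40% = $928. Patient pays $3,421; OOP now $3,421.
Claim 2 ($6,101): deductible met; 40% of $6,101 = $2,440.40. Patient pays $2,440.40; OOP now $5,861.40.
Claim 3 ($12,931): deductible met; 40% of $12,931 = $5,172.40. OOP would hit $11,033.80 > $10,900, so the cap limits the patient to $10,900 − $5,861.40 = $5,038.60.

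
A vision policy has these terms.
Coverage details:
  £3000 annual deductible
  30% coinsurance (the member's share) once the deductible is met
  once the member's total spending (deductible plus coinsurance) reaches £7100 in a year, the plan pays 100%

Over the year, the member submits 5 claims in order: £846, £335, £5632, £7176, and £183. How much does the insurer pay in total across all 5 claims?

Claim 1 (£846): fully absorbed by the deductible. Member owes £846 (running OOP £846). Plan pays £846 − £846 = £0.
Claim 2 (£335): entire amount goes to the deductible. Member pays £335; OOP now £1181. Plan pays £335 − £335 = £0.
Claim 3 (£5632): £1819 to deductible, leaving £3813; 30% of £3813 = £1143.90. Member owes £2962.90 (running OOP £4143.90). Insurer: £5632 − £2962.90 = £2669.10.
Claim 4 (£7176): 30% coinsurance on £7176 = £2152.80. Member pays £2152.80; OOP now £6296.70. Plan pays £7176 − £2152.80 = £5023.20.
Claim 5 (£183): deductible met; 30% of £183 = £54.90. Member pays £54.90; OOP now £6351.60. Plan pays £183 − £54.90 = £128.10.
Insurer total: £0 + £0 + £2669.10 + £5023.20 + £128.10 = £7820.40.

£7820.40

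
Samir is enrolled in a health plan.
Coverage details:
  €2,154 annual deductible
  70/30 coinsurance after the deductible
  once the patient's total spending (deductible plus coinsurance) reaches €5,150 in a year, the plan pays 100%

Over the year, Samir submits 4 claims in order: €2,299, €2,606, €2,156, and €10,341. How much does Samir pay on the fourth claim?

€1,523.90

Claim 1 (€2,299): €2,154 finishes the deductible; €145 goes to coinsurance; patient's 30% is €43.50. Patient owes €2,197.50 (running OOP €2,197.50).
Claim 2 (€2,606): deductible already satisfied, so patient's share is 30% × €2,606 = €781.80. Cost to patient: €781.80. OOP to date €2,979.30.
Claim 3 (€2,156): 30% coinsurance on €2,156 = €646.80. Cost to patient: €646.80. OOP to date €3,626.10.
Claim 4 (€10,341): deductible met; 30% of €10,341 = €3,102.30. Adding that to €3,626.10 gives €6,728.40, past the €5,150 cap; patient pays only €5,150 − €3,626.10 = €1,523.90.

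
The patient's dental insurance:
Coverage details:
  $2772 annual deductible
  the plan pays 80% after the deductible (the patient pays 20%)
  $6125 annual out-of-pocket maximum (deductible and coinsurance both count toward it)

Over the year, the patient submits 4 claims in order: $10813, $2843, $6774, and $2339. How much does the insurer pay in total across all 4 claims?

$16644

Bill 1, $10813: $2772 finishes the deductible; $8041 goes to coinsurance; 20% of $8041 = $1608.20. Patient owes $4380.20 (running OOP $4380.20). Plan pays $10813 − $4380.20 = $6432.80.
Bill 2, $2843: 20% coinsurance on $2843 = $568.60. Cost to patient: $568.60. OOP to date $4948.80. Plan pays $2843 − $568.60 = $2274.40.
Bill 3, $6774: deductible already satisfied, so patient's share is 20% × $6774 = $1354.80. OOP would hit $6303.60 > $6125, so the cap limits the patient to $6125 − $4948.80 = $1176.20. Insurer: $6774 − $1176.20 = $5597.80.
Bill 4, $2339: deductible already satisfied, so patient's share is 20% × $2339 = $467.80. Adding that to $6125 gives $6592.80, past the $6125 cap; patient pays only $6125 − $6125 = $0. Plan pays $2339 − $0 = $2339.
Insurer total = bills − patient's total = $22769 − $6125 = $16644.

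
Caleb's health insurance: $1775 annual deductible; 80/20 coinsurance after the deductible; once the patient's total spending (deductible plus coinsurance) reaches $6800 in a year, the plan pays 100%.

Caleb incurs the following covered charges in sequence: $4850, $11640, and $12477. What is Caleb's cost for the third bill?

Bill 1, $4850: deductible takes $1775, $3075 remains; 20% of $3075 = $615. Patient pays $2390; OOP now $2390.
Bill 2, $11640: deductible met; 20% of $11640 = $2328. Cost to patient: $2328. OOP to date $4718.
Bill 3, $12477: 20% coinsurance on $12477 = $2495.40. Adding that to $4718 gives $7213.40, past the $6800 cap; patient pays only $6800 − $4718 = $2082.

$2082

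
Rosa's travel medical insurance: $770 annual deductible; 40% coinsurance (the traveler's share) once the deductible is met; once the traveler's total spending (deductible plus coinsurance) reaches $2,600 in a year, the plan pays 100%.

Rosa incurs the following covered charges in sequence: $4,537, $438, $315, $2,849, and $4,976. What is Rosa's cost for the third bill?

$126

Bill 1, $4,537: deductible takes $770, $3,767 remains; traveler's 40% is $1,506.80. Traveler owes $2,276.80 (running OOP $2,276.80).
Bill 2, $438: deductible met; 40% of $438 = $175.20. Traveler pays $175.20; OOP now $2,452.
Bill 3, $315: deductible met; 40% of $315 = $126. Cost to traveler: $126. OOP to date $2,578.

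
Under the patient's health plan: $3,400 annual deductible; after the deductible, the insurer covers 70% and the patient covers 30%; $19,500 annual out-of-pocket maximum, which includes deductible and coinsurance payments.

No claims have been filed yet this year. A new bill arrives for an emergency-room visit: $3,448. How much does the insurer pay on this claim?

The full $3,400 deductible is still open; $3,400 of this bill applies to it.
The remaining $48 (= $3,448 − $3,400) moves to coinsurance.
30% of $48 = $14.40 falls to the patient.
Patient responsibility before any cap: $3,400 + $14.40 = $3,414.40.
Cumulative spending $0 + $3,414.40 = $3,414.40 stays under the $19,500 maximum.
The insurer covers the remainder: $3,448 − $3,414.40 = $33.60.

$33.60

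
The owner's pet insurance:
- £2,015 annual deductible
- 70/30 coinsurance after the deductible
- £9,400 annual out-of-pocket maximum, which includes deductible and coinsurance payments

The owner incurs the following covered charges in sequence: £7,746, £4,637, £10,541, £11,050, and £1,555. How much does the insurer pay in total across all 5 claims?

£26,129

#1 (£7,746): £2,015 finishes the deductible; £5,731 goes to coinsurance; owner's 30% is £1,719.30. Owner pays £3,734.30; OOP now £3,734.30. Insurer: £7,746 − £3,734.30 = £4,011.70.
#2 (£4,637): deductible met; 30% of £4,637 = £1,391.10. Cost to owner: £1,391.10. OOP to date £5,125.40. Plan pays £4,637 − £1,391.10 = £3,245.90.
#3 (£10,541): deductible met; 30% of £10,541 = £3,162.30. Cost to owner: £3,162.30. OOP to date £8,287.70. Plan pays £10,541 − £3,162.30 = £7,378.70.
#4 (£11,050): deductible met; 30% of £11,050 = £3,315. Adding that to £8,287.70 gives £11,602.70, past the £9,400 cap; owner pays only £9,400 − £8,287.70 = £1,112.30. Insurer: £11,050 − £1,112.30 = £9,937.70.
#5 (£1,555): deductible already satisfied, so owner's share is 30% × £1,555 = £466.50. OOP would hit £9,866.50 > £9,400, so the cap limits the owner to £9,400 − £9,400 = £0. Insurer: £1,555 − £0 = £1,555.
Insurer total: £4,011.70 + £3,245.90 + £7,378.70 + £9,937.70 + £1,555 = £26,129.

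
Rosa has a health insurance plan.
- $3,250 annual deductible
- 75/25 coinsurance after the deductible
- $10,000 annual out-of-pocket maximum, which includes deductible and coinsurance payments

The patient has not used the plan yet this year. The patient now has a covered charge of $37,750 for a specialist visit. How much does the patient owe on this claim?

$10,000

The full $3,250 deductible is still open; $3,250 of this bill applies to it.
The remaining $34,500 (= $37,750 − $3,250) moves to coinsurance.
Coinsurance: $34,500 × 25% = $8,625.
So the patient owes $3,250 + $8,625 = $11,875 before any cap.
Year-to-date out-of-pocket would reach $0 + $11,875 = $11,875, above the $10,000 maximum, so the patient pays only $10,000 − $0 = $10,000.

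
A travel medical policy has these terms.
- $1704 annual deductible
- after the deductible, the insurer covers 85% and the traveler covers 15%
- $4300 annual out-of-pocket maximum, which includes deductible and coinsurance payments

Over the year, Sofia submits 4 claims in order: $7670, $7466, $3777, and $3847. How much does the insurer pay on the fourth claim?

#1 ($7670): $1704 finishes the deductible; $5966 goes to coinsurance; coinsurance $5966 × 15% = $894.90. Cost to traveler: $2598.90. OOP to date $2598.90. Plan pays $7670 − $2598.90 = $5071.10.
#2 ($7466): deductible already satisfied, so traveler's share is 15% × $7466 = $1119.90. Cost to traveler: $1119.90. OOP to date $3718.80. Plan pays $7466 − $1119.90 = $6346.10.
#3 ($3777): deductible met; 15% of $3777 = $566.55. Cost to traveler: $566.55. OOP to date $4285.35. Insurer: $3777 − $566.55 = $3210.45.
#4 ($3847): deductible already satisfied, so traveler's share is 15% × $3847 = $577.05. OOP would hit $4862.40 > $4300, so the cap limits the traveler to $4300 − $4285.35 = $14.65. Plan pays $3847 − $14.65 = $3832.35.

$3832.35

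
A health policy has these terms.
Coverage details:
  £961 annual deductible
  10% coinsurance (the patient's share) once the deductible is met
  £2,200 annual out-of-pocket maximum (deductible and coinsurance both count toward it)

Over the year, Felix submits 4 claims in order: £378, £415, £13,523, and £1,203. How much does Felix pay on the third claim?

#1 (£378): fully absorbed by the deductible. Patient pays £378; OOP now £378.
#2 (£415): all of it applies to the deductible. Patient owes £415 (running OOP £793).
#3 (£13,523): deductible takes £168, £13,355 remains; 10% of £13,355 = £1,335.50. Deductible plus coinsurance: £168 + £1,335.50 = £1,503.50. That would push OOP to £2,296.50, over the £2,200 cap, so patient pays £2,200 − £793 = £1,407.

£1,407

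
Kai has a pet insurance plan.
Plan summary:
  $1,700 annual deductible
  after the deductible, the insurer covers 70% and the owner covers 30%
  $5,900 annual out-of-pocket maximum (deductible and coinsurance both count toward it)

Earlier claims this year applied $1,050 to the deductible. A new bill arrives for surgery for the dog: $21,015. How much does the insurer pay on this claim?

$16,165

Deductible still to meet: $1,700 − $1,050 = $650.
That leaves $21,015 − $650 = $20,365 for coinsurance.
Owner's 30% share of $20,365 is $6,109.50.
Owner responsibility before any cap: $650 + $6,109.50 = $6,759.50.
Adding $6,759.50 to the $1,050 already spent would give $7,809.50, which exceeds the $5,900 cap; the owner pays just $5,900 − $1,050 = $4,850.
Insurer pays the balance: $21,015 − $4,850 = $16,165.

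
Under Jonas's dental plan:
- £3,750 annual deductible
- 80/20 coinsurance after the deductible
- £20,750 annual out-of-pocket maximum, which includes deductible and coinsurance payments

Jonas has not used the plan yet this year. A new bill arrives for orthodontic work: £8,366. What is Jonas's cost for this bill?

Deductible not yet touched, so the first £3,750 of the bill goes to the deductible.
After the £3,750 deductible portion, £8,366 − £3,750 = £4,616 is subject to coinsurance.
20% of £4,616 = £923.20 falls to the patient.
That puts the patient's cost at £3,750 + £923.20 = £4,673.20 before any cap.
Total out-of-pocket so far would be £0 + £4,673.20 = £4,673.20, below the £20,750 cap — no reduction.

£4,673.20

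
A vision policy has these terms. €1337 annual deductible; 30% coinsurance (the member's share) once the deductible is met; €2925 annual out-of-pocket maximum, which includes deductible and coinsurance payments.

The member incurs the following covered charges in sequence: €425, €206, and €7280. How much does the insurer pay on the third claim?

€4986

#1 (€425): all of it applies to the deductible. Member pays €425; OOP now €425. Plan pays €425 − €425 = €0.
#2 (€206): all of it applies to the deductible. Member pays €206; OOP now €631. Insurer: €206 − €206 = €0.
#3 (€7280): €706 to deductible, leaving €6574; member's 30% is €1972.20. Claim cost before the cap: €706 + €1972.20 = €2678.20. Adding that to €631 gives €3309.20, past the €2925 cap; member pays only €2925 − €631 = €2294. Insurer: €7280 − €2294 = €4986.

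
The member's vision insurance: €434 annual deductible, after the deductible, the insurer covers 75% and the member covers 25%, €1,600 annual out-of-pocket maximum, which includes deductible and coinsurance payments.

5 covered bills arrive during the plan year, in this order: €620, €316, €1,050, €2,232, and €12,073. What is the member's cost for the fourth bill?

€558

Bill 1, €620: €434 to deductible, leaving €186; 25% of €186 = €46.50. Member pays €480.50; OOP now €480.50.
Bill 2, €316: deductible already satisfied, so member's share is 25% × €316 = €79. Member pays €79; OOP now €559.50.
Bill 3, €1,050: deductible met; 25% of €1,050 = €262.50. Member owes €262.50 (running OOP €822).
Bill 4, €2,232: deductible already satisfied, so member's share is 25% × €2,232 = €558. Member pays €558; OOP now €1,380.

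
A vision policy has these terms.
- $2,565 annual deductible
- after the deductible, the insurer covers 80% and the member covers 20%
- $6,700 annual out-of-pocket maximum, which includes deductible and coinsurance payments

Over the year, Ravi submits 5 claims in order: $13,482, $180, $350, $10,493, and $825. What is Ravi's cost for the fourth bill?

$1,845.60

#1 ($13,482): $2,565 finishes the deductible; $10,917 goes to coinsurance; coinsurance $10,917 × 20% = $2,183.40. Cost to member: $4,748.40. OOP to date $4,748.40.
#2 ($180): deductible already satisfied, so member's share is 20% × $180 = $36. Member owes $36 (running OOP $4,784.40).
#3 ($350): deductible met; 20% of $350 = $70. Member pays $70; OOP now $4,854.40.
#4 ($10,493): 20% coinsurance on $10,493 = $2,098.60. OOP would hit $6,953 > $6,700, so the cap limits the member to $6,700 − $4,854.40 = $1,845.60.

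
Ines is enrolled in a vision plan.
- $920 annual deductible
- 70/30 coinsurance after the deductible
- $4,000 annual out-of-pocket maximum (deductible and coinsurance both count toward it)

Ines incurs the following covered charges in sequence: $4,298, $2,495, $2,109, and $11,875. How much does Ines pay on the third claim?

#1 ($4,298): $920 finishes the deductible; $3,378 goes to coinsurance; coinsurance $3,378 × 30% = $1,013.40. Member owes $1,933.40 (running OOP $1,933.40).
#2 ($2,495): deductible already satisfied, so member's share is 30% × $2,495 = $748.50. Member pays $748.50; OOP now $2,681.90.
#3 ($2,109): 30% coinsurance on $2,109 = $632.70. Member pays $632.70; OOP now $3,314.60.

$632.70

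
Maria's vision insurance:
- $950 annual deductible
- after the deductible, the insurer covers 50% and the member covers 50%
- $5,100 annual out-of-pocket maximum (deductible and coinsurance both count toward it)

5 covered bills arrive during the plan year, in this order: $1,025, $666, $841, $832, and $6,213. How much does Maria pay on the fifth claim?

Bill 1, $1,025: $950 to deductible, leaving $75; coinsurance $75 × 50% = $37.50. Member pays $987.50; OOP now $987.50.
Bill 2, $666: deductible already satisfied, so member's share is 50% × $666 = $333. Cost to member: $333. OOP to date $1,320.50.
Bill 3, $841: deductible already satisfied, so member's share is 50% × $841 = $420.50. Member owes $420.50 (running OOP $1,741).
Bill 4, $832: deductible already satisfied, so member's share is 50% × $832 = $416. Member owes $416 (running OOP $2,157).
Bill 5, $6,213: deductible met; 50% of $6,213 = $3,106.50. OOP would hit $5,263.50 > $5,100, so the cap limits the member to $5,100 − $2,157 = $2,943.

$2,943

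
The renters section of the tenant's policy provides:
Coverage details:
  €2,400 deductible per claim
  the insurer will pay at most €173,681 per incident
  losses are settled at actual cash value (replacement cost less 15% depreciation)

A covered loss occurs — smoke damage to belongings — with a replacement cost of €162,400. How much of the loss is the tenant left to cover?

Actual cash value after 15% depreciation: €162,400 × 85% = €138,040.
Subtract the deductible: €138,040 − €2,400 = €135,640.
€135,640 is within the €173,681 limit, so the insurer pays €135,640.
Tenant's share is the uncovered remainder: €162,400 − €135,640 = €26,760.

€26,760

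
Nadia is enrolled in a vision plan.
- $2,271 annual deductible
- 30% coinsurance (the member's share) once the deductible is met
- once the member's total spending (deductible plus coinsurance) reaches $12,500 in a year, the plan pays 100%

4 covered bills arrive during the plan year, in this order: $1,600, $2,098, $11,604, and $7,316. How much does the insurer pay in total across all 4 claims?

$14,242.90

Claim 1 ($1,600): entire amount goes to the deductible. Member pays $1,600; OOP now $1,600. Plan pays $1,600 − $1,600 = $0.
Claim 2 ($2,098): deductible takes $671, $1,427 remains; member's 30% is $428.10. Member pays $1,099.10; OOP now $2,699.10. Insurer: $2,098 − $1,099.10 = $998.90.
Claim 3 ($11,604): deductible met; 30% of $11,604 = $3,481.20. Member pays $3,481.20; OOP now $6,180.30. Plan pays $11,604 − $3,481.20 = $8,122.80.
Claim 4 ($7,316): deductible met; 30% of $7,316 = $2,194.80. Member owes $2,194.80 (running OOP $8,375.10). Insurer: $7,316 − $2,194.80 = $5,121.20.
Insurer total = bills − member's total = $22,618 − $8,375.10 = $14,242.90.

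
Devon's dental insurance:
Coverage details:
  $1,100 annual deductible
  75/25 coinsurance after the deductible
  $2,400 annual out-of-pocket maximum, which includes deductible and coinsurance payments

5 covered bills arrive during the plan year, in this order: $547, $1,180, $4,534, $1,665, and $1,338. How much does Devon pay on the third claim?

Bill 1, $547: all of it applies to the deductible. Patient pays $547; OOP now $547.
Bill 2, $1,180: $553 finishes the deductible; $627 goes to coinsurance; coinsurance $627 × 25% = $156.75. Patient owes $709.75 (running OOP $1,256.75).
Bill 3, $4,534: deductible already satisfied, so patient's share is 25% × $4,534 = $1,133.50. Cost to patient: $1,133.50. OOP to date $2,390.25.

$1,133.50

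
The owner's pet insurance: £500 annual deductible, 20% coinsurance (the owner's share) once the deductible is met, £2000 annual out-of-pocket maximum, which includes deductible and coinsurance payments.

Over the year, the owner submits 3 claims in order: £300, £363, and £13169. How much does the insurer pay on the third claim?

£11701.60

Claim 1 — £300: all of it applies to the deductible. Cost to owner: £300. OOP to date £300. Plan pays £300 − £300 = £0.
Claim 2 — £363: £200 finishes the deductible; £163 goes to coinsurance; owner's 20% is £32.60. Owner pays £232.60; OOP now £532.60. Insurer: £363 − £232.60 = £130.40.
Claim 3 — £13169: 20% coinsurance on £13169 = £2633.80. OOP would hit £3166.40 > £2000, so the cap limits the owner to £2000 − £532.60 = £1467.40. Plan pays £13169 − £1467.40 = £11701.60.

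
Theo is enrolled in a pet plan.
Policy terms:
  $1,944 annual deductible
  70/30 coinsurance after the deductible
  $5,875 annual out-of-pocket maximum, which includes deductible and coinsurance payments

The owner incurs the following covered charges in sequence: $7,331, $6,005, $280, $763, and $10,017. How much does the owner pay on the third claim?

Bill 1, $7,331: deductible takes $1,944, $5,387 remains; owner's 30% is $1,616.10. Owner owes $3,560.10 (running OOP $3,560.10).
Bill 2, $6,005: deductible met; 30% of $6,005 = $1,801.50. Owner owes $1,801.50 (running OOP $5,361.60).
Bill 3, $280: deductible already satisfied, so owner's share is 30% × $280 = $84. Owner owes $84 (running OOP $5,445.60).

$84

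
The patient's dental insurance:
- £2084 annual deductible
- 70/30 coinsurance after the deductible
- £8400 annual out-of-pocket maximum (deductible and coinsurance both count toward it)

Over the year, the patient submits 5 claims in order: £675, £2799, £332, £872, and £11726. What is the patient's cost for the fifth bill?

#1 (£675): all of it applies to the deductible. Cost to patient: £675. OOP to date £675.
#2 (£2799): deductible takes £1409, £1390 remains; coinsurance £1390 × 30% = £417. Patient owes £1826 (running OOP £2501).
#3 (£332): deductible met; 30% of £332 = £99.60. Patient pays £99.60; OOP now £2600.60.
#4 (£872): deductible met; 30% of £872 = £261.60. Patient owes £261.60 (running OOP £2862.20).
#5 (£11726): 30% coinsurance on £11726 = £3517.80. Patient owes £3517.80 (running OOP £6380).

£3517.80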